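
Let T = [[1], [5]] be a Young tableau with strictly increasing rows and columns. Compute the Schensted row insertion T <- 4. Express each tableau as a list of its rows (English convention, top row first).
4 is larger than every entry of row 1, so it is appended to row 1. The new tableau is [[1, 4], [5]].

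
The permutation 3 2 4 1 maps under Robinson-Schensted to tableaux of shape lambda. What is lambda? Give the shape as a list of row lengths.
Row-insert each entry into an empty tableau.

After inserting 3: P = [[3]].
After inserting 2: P = [[2], [3]].
After inserting 4: P = [[2, 4], [3]].
After inserting 1: P = [[1, 4], [2], [3]].

The final insertion tableau P = [[1, 4], [2], [3]] has shape [2, 1, 1].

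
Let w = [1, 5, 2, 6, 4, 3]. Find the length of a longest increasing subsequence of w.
3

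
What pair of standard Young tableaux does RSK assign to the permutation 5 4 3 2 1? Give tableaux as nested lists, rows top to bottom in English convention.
Insert each entry of the permutation into P by Schensted row insertion, recording in Q the position of each new cell.

Insert 5: appended to row 1. P = [[5]].
Insert 4: 4 bumps 5 from row 1; 5 starts row 2. P = [[4], [5]].
Insert 3: 3 bumps 4 from row 1; 4 bumps 5 from row 2; 5 starts row 3. P = [[3], [4], [5]].
Insert 2: 2 bumps 3 from row 1; 3 bumps 4 from row 2; 4 bumps 5 from row 3; 5 starts row 4. P = [[2], [3], [4], [5]].
Insert 1: 1 bumps 2 from row 1; 2 bumps 3 from row 2; 3 bumps 4 from row 3; 4 bumps 5 from row 4; 5 starts row 5. P = [[1], [2], [3], [4], [5]].

So P = [[1], [2], [3], [4], [5]], Q = [[1], [2], [3], [4], [5]].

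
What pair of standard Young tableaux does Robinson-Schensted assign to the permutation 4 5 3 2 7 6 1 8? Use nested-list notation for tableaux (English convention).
P = [[1, 5, 6, 8], [2, 7], [3], [4]], Q = [[1, 2, 5, 8], [3, 6], [4], [7]]

Insert each entry of the permutation into P by Schensted row insertion, recording in Q the position of each new cell.

After inserting 4: P = [[4]].
After inserting 5: P = [[4, 5]].
After inserting 3: P = [[3, 5], [4]].
After inserting 2: P = [[2, 5], [3], [4]].
After inserting 7: P = [[2, 5, 7], [3], [4]].
After inserting 6: P = [[2, 5, 6], [3, 7], [4]].
After inserting 1: P = [[1, 5, 6], [2, 7], [3], [4]].
After inserting 8: P = [[1, 5, 6, 8], [2, 7], [3], [4]].

So P = [[1, 5, 6, 8], [2, 7], [3], [4]], Q = [[1, 2, 5, 8], [3, 6], [4], [7]].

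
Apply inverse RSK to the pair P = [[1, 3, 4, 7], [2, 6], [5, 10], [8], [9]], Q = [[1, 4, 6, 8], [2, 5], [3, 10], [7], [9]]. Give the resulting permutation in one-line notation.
Reverse the RSK construction: for i from n down to 1, find the cell of Q containing i, remove the entry at that cell from P, and reverse-bump it up through P; the value ejected from row 1 is w(i).

Step i=10: Q has 10 at row 3, column 2; remove 10 from row 3 of P and reverse-bump: 10 enters row 2 and ejects 6; 6 enters row 1 and ejects 4. So w(10) = 4. P is now [[1, 3, 6, 7], [2, 10], [5], [8], [9]].
Step i=9: Q has 9 at row 5, column 1; remove 9 from row 5 of P and reverse-bump: 9 enters row 4 and ejects 8; 8 enters row 3 and ejects 5; 5 enters row 2 and ejects 2; 2 enters row 1 and ejects 1. So w(9) = 1. P is now [[2, 3, 6, 7], [5, 10], [8], [9]].
Step i=8: Q has 8 at row 1, column 4; remove that cell from P, ejecting 7. So w(8) = 7. P is now [[2, 3, 6], [5, 10], [8], [9]].
Step i=7: Q has 7 at row 4, column 1; remove 9 from row 4 of P and reverse-bump: 9 enters row 3 and ejects 8; 8 enters row 2 and ejects 5; 5 enters row 1 and ejects 3. So w(7) = 3. P is now [[2, 5, 6], [8, 10], [9]].
Step i=6: Q has 6 at row 1, column 3; remove that cell from P, ejecting 6. So w(6) = 6. P is now [[2, 5], [8, 10], [9]].
Step i=5: Q has 5 at row 2, column 2; remove 10 from row 2 of P and reverse-bump: 10 enters row 1 and ejects 5. So w(5) = 5. P is now [[2, 10], [8], [9]].
Step i=4: Q has 4 at row 1, column 2; remove that cell from P, ejecting 10. So w(4) = 10. P is now [[2], [8], [9]].
Step i=3: Q has 3 at row 3, column 1; remove 9 from row 3 of P and reverse-bump: 9 enters row 2 and ejects 8; 8 enters row 1 and ejects 2. So w(3) = 2. P is now [[8], [9]].
Step i=2: Q has 2 at row 2, column 1; remove 9 from row 2 of P and reverse-bump: 9 enters row 1 and ejects 8. So w(2) = 8. P is now [[9]].
Step i=1: Q has 1 at row 1, column 1; remove that cell from P, ejecting 9. So w(1) = 9. P is now [].

So w = 9 8 2 10 5 6 3 7 1 4.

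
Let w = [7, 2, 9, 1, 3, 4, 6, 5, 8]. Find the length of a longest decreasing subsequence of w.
3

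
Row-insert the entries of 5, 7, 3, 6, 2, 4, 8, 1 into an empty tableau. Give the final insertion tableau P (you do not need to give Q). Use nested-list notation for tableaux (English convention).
P = [[1, 4, 8], [2, 6], [3, 7], [5]]

Insert 5: appended to row 1. P = [[5]].
Insert 7: appended to row 1. P = [[5, 7]].
Insert 3: 3 bumps 5 from row 1; 5 starts row 2. P = [[3, 7], [5]].
Insert 6: 6 bumps 7 from row 1; 7 appends to row 2. P = [[3, 6], [5, 7]].
Insert 2: 2 bumps 3 from row 1; 3 bumps 5 from row 2; 5 starts row 3. P = [[2, 6], [3, 7], [5]].
Insert 4: 4 bumps 6 from row 1; 6 bumps 7 from row 2; 7 appends to row 3. P = [[2, 4], [3, 6], [5, 7]].
Insert 8: appended to row 1. P = [[2, 4, 8], [3, 6], [5, 7]].
Insert 1: 1 bumps 2 from row 1; 2 bumps 3 from row 2; 3 bumps 5 from row 3; 5 starts row 4. P = [[1, 4, 8], [2, 6], [3, 7], [5]].

So P = [[1, 4, 8], [2, 6], [3, 7], [5]].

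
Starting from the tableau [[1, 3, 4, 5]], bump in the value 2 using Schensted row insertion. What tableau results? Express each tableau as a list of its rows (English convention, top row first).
In row 1, 2 replaces 3 (the leftmost entry greater than 2); 3 is bumped to row 2. 3 starts a new row 2. The new tableau is [[1, 2, 4, 5], [3]].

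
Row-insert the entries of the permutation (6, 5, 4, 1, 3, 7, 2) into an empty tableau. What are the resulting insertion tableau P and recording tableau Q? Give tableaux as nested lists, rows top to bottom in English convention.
P = [[1, 2, 7], [3], [4], [5], [6]], Q = [[1, 5, 6], [2], [3], [4], [7]]

Insert each entry of the permutation into P by Schensted row insertion, recording in Q the position of each new cell.

After inserting 6: P = [[6]].
After inserting 5: P = [[5], [6]].
After inserting 4: P = [[4], [5], [6]].
After inserting 1: P = [[1], [4], [5], [6]].
After inserting 3: P = [[1, 3], [4], [5], [6]].
After inserting 7: P = [[1, 3, 7], [4], [5], [6]].
After inserting 2: P = [[1, 2, 7], [3], [4], [5], [6]].

So P = [[1, 2, 7], [3], [4], [5], [6]], Q = [[1, 5, 6], [2], [3], [4], [7]].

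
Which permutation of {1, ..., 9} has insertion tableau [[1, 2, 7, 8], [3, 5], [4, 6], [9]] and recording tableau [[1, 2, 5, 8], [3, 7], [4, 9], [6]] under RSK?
Reverse RSK: for i = n, n-1, ..., 1, locate i in Q, remove the corresponding corner cell from P, and reverse-bump its entry up through P; the value ejected from row 1 is w(i).

So w = 4 9 6 3 7 1 5 8 2.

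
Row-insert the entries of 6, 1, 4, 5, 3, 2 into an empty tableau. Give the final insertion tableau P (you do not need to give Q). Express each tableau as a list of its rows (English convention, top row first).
Insert 6: appended to row 1. P = [[6]].
Insert 1: 1 bumps 6 from row 1; 6 starts row 2. P = [[1], [6]].
Insert 4: appended to row 1. P = [[1, 4], [6]].
Insert 5: appended to row 1. P = [[1, 4, 5], [6]].
Insert 3: 3 bumps 4 from row 1; 4 bumps 6 from row 2; 6 starts row 3. P = [[1, 3, 5], [4], [6]].
Insert 2: 2 bumps 3 from row 1; 3 bumps 4 from row 2; 4 bumps 6 from row 3; 6 starts row 4. P = [[1, 2, 5], [3], [4], [6]].

So P = [[1, 2, 5], [3], [4], [6]].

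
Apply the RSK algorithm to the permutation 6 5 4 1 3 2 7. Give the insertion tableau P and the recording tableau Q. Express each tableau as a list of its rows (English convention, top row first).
P = [[1, 2, 7], [3], [4], [5], [6]], Q = [[1, 5, 7], [2], [3], [4], [6]]

Insert each entry of the permutation into P by Schensted row insertion, recording in Q the position of each new cell.

Insert 6: appended to row 1. P = [[6]].
Insert 5: 5 bumps 6 from row 1; 6 starts row 2. P = [[5], [6]].
Insert 4: 4 bumps 5 from row 1; 5 bumps 6 from row 2; 6 starts row 3. P = [[4], [5], [6]].
Insert 1: 1 bumps 4 from row 1; 4 bumps 5 from row 2; 5 bumps 6 from row 3; 6 starts row 4. P = [[1], [4], [5], [6]].
Insert 3: appended to row 1. P = [[1, 3], [4], [5], [6]].
Insert 2: 2 bumps 3 from row 1; 3 bumps 4 from row 2; 4 bumps 5 from row 3; 5 bumps 6 from row 4; 6 starts row 5. P = [[1, 2], [3], [4], [5], [6]].
Insert 7: appended to row 1. P = [[1, 2, 7], [3], [4], [5], [6]].

So P = [[1, 2, 7], [3], [4], [5], [6]], Q = [[1, 5, 7], [2], [3], [4], [6]].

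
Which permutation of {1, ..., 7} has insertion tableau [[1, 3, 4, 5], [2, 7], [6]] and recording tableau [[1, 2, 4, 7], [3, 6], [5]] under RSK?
Reverse the RSK construction: for i from n down to 1, find the cell of Q containing i, remove the entry at that cell from P, and reverse-bump it up through P; the value ejected from row 1 is w(i).

Step i=7: Q has 7 at row 1, column 4; remove that cell from P, ejecting 5. So w(7) = 5. P is now [[1, 3, 4], [2, 7], [6]].
Step i=6: Q has 6 at row 2, column 2; remove 7 from row 2 of P and reverse-bump: 7 enters row 1 and ejects 4. So w(6) = 4. P is now [[1, 3, 7], [2], [6]].
Step i=5: Q has 5 at row 3, column 1; remove 6 from row 3 of P and reverse-bump: 6 enters row 2 and ejects 2; 2 enters row 1 and ejects 1. So w(5) = 1. P is now [[2, 3, 7], [6]].
Step i=4: Q has 4 at row 1, column 3; remove that cell from P, ejecting 7. So w(4) = 7. P is now [[2, 3], [6]].
Step i=3: Q has 3 at row 2, column 1; remove 6 from row 2 of P and reverse-bump: 6 enters row 1 and ejects 3. So w(3) = 3. P is now [[2, 6]].
Step i=2: Q has 2 at row 1, column 2; remove that cell from P, ejecting 6. So w(2) = 6. P is now [[2]].
Step i=1: Q has 1 at row 1, column 1; remove that cell from P, ejecting 2. So w(1) = 2. P is now [].

So w = 2 6 3 7 1 4 5.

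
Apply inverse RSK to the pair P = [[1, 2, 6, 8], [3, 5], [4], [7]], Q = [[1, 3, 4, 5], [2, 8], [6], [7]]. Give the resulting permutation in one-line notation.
Reverse the RSK construction: for i from n down to 1, find the cell of Q containing i, remove the entry at that cell from P, and reverse-bump it up through P; the value ejected from row 1 is w(i).

Step i=8: Q has 8 at row 2, column 2; remove 5 from row 2 of P and reverse-bump: 5 enters row 1 and ejects 2. So w(8) = 2. P is now [[1, 5, 6, 8], [3], [4], [7]].
Step i=7: Q has 7 at row 4, column 1; remove 7 from row 4 of P and reverse-bump: 7 enters row 3 and ejects 4; 4 enters row 2 and ejects 3; 3 enters row 1 and ejects 1. So w(7) = 1. P is now [[3, 5, 6, 8], [4], [7]].
Step i=6: Q has 6 at row 3, column 1; remove 7 from row 3 of P and reverse-bump: 7 enters row 2 and ejects 4; 4 enters row 1 and ejects 3. So w(6) = 3. P is now [[4, 5, 6, 8], [7]].
Step i=5: Q has 5 at row 1, column 4; remove that cell from P, ejecting 8. So w(5) = 8. P is now [[4, 5, 6], [7]].
Step i=4: Q has 4 at row 1, column 3; remove that cell from P, ejecting 6. So w(4) = 6. P is now [[4, 5], [7]].
Step i=3: Q has 3 at row 1, column 2; remove that cell from P, ejecting 5. So w(3) = 5. P is now [[4], [7]].
Step i=2: Q has 2 at row 2, column 1; remove 7 from row 2 of P and reverse-bump: 7 enters row 1 and ejects 4. So w(2) = 4. P is now [[7]].
Step i=1: Q has 1 at row 1, column 1; remove that cell from P, ejecting 7. So w(1) = 7. P is now [].

So w = 7 4 5 6 8 3 1 2.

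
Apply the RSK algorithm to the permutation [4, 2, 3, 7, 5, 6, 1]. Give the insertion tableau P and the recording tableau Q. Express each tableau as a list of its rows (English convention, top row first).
Insert each entry of the permutation into P by Schensted row insertion, recording in Q the position of each new cell.

Insert 4: appended to row 1. P = [[4]], Q = [[1]].
Insert 2: 2 bumps 4 from row 1; 4 starts row 2. P = [[2], [4]], Q = [[1], [2]].
Insert 3: appended to row 1. P = [[2, 3], [4]], Q = [[1, 3], [2]].
Insert 7: appended to row 1. P = [[2, 3, 7], [4]], Q = [[1, 3, 4], [2]].
Insert 5: 5 bumps 7 from row 1; 7 appends to row 2. P = [[2, 3, 5], [4, 7]], Q = [[1, 3, 4], [2, 5]].
Insert 6: appended to row 1. P = [[2, 3, 5, 6], [4, 7]], Q = [[1, 3, 4, 6], [2, 5]].
Insert 1: 1 bumps 2 from row 1; 2 bumps 4 from row 2; 4 starts row 3. P = [[1, 3, 5, 6], [2, 7], [4]], Q = [[1, 3, 4, 6], [2, 5], [7]].

So P = [[1, 3, 5, 6], [2, 7], [4]], Q = [[1, 3, 4, 6], [2, 5], [7]].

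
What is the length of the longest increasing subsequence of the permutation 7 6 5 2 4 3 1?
2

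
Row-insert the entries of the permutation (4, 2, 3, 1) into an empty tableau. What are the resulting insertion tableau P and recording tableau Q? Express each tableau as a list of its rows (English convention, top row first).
Insert each entry of the permutation into P by Schensted row insertion, recording in Q the position of each new cell.

Insert 4: appended to row 1. P = [[4]], Q = [[1]].
Insert 2: 2 bumps 4 from row 1; 4 starts row 2. P = [[2], [4]], Q = [[1], [2]].
Insert 3: appended to row 1. P = [[2, 3], [4]], Q = [[1, 3], [2]].
Insert 1: 1 bumps 2 from row 1; 2 bumps 4 from row 2; 4 starts row 3. P = [[1, 3], [2], [4]], Q = [[1, 3], [2], [4]].

So P = [[1, 3], [2], [4]], Q = [[1, 3], [2], [4]].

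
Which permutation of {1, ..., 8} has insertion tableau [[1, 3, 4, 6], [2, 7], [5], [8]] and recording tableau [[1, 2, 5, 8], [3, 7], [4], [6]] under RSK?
2 8 5 3 7 1 4 6

Reverse RSK: for i = n, n-1, ..., 1, locate i in Q, remove the corresponding corner cell from P, and reverse-bump its entry up through P; the value ejected from row 1 is w(i).

So w = 2 8 5 3 7 1 4 6.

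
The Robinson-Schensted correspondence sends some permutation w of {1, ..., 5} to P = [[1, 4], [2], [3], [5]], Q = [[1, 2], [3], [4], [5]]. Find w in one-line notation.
3 5 4 2 1

Reverse RSK: for i = n, n-1, ..., 1, locate i in Q, remove the corresponding corner cell from P, and reverse-bump its entry up through P; the value ejected from row 1 is w(i).

So w = 3 5 4 2 1.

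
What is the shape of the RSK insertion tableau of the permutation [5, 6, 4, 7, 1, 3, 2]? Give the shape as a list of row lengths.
Row-insert each entry into an empty tableau.

After inserting 5: P = [[5]].
After inserting 6: P = [[5, 6]].
After inserting 4: P = [[4, 6], [5]].
After inserting 7: P = [[4, 6, 7], [5]].
After inserting 1: P = [[1, 6, 7], [4], [5]].
After inserting 3: P = [[1, 3, 7], [4, 6], [5]].
After inserting 2: P = [[1, 2, 7], [3, 6], [4], [5]].

The final insertion tableau P = [[1, 2, 7], [3, 6], [4], [5]] has shape [3, 2, 1, 1].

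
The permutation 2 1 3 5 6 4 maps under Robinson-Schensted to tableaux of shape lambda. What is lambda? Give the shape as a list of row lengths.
[4, 2]

Row-insert each entry into an empty tableau.

After inserting 2: P = [[2]].
After inserting 1: P = [[1], [2]].
After inserting 3: P = [[1, 3], [2]].
After inserting 5: P = [[1, 3, 5], [2]].
After inserting 6: P = [[1, 3, 5, 6], [2]].
After inserting 4: P = [[1, 3, 4, 6], [2, 5]].

The final insertion tableau P = [[1, 3, 4, 6], [2, 5]] has shape [4, 2].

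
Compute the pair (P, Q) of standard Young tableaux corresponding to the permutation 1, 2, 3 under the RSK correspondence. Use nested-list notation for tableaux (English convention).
P = [[1, 2, 3]], Q = [[1, 2, 3]]

Insert each entry of the permutation into P by Schensted row insertion, recording in Q the position of each new cell.

After inserting 1: P = [[1]].
After inserting 2: P = [[1, 2]].
After inserting 3: P = [[1, 2, 3]].

So P = [[1, 2, 3]], Q = [[1, 2, 3]].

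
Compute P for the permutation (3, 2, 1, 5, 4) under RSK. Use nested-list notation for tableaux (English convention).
P = [[1, 4], [2, 5], [3]]

Insert 3: appended to row 1. P = [[3]].
Insert 2: 2 bumps 3 from row 1; 3 starts row 2. P = [[2], [3]].
Insert 1: 1 bumps 2 from row 1; 2 bumps 3 from row 2; 3 starts row 3. P = [[1], [2], [3]].
Insert 5: appended to row 1. P = [[1, 5], [2], [3]].
Insert 4: 4 bumps 5 from row 1; 5 appends to row 2. P = [[1, 4], [2, 5], [3]].

So P = [[1, 4], [2, 5], [3]].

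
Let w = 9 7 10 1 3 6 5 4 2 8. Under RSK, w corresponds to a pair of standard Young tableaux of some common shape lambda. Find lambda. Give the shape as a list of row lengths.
[4, 2, 1, 1, 1, 1]

Row-insert each entry into an empty tableau.

After inserting 9: P = [[9]].
After inserting 7: P = [[7], [9]].
After inserting 10: P = [[7, 10], [9]].
After inserting 1: P = [[1, 10], [7], [9]].
After inserting 3: P = [[1, 3], [7, 10], [9]].
After inserting 6: P = [[1, 3, 6], [7, 10], [9]].
After inserting 5: P = [[1, 3, 5], [6, 10], [7], [9]].
After inserting 4: P = [[1, 3, 4], [5, 10], [6], [7], [9]].
After inserting 2: P = [[1, 2, 4], [3, 10], [5], [6], [7], [9]].
After inserting 8: P = [[1, 2, 4, 8], [3, 10], [5], [6], [7], [9]].

The final insertion tableau P = [[1, 2, 4, 8], [3, 10], [5], [6], [7], [9]] has shape [4, 2, 1, 1, 1, 1].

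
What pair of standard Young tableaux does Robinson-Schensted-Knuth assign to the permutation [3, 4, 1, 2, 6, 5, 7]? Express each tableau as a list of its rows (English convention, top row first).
P = [[1, 2, 5, 7], [3, 4, 6]], Q = [[1, 2, 5, 7], [3, 4, 6]]

Insert each entry of the permutation into P by Schensted row insertion, recording in Q the position of each new cell.

Insert 3: appended to row 1. P = [[3]], Q = [[1]].
Insert 4: appended to row 1. P = [[3, 4]], Q = [[1, 2]].
Insert 1: 1 bumps 3 from row 1; 3 starts row 2. P = [[1, 4], [3]], Q = [[1, 2], [3]].
Insert 2: 2 bumps 4 from row 1; 4 appends to row 2. P = [[1, 2], [3, 4]], Q = [[1, 2], [3, 4]].
Insert 6: appended to row 1. P = [[1, 2, 6], [3, 4]], Q = [[1, 2, 5], [3, 4]].
Insert 5: 5 bumps 6 from row 1; 6 appends to row 2. P = [[1, 2, 5], [3, 4, 6]], Q = [[1, 2, 5], [3, 4, 6]].
Insert 7: appended to row 1. P = [[1, 2, 5, 7], [3, 4, 6]], Q = [[1, 2, 5, 7], [3, 4, 6]].

So P = [[1, 2, 5, 7], [3, 4, 6]], Q = [[1, 2, 5, 7], [3, 4, 6]].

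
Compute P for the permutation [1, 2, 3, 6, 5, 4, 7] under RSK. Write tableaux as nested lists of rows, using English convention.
P = [[1, 2, 3, 4, 7], [5], [6]]

Insert 1: appended to row 1. P = [[1]].
Insert 2: appended to row 1. P = [[1, 2]].
Insert 3: appended to row 1. P = [[1, 2, 3]].
Insert 6: appended to row 1. P = [[1, 2, 3, 6]].
Insert 5: 5 bumps 6 from row 1; 6 starts row 2. P = [[1, 2, 3, 5], [6]].
Insert 4: 4 bumps 5 from row 1; 5 bumps 6 from row 2; 6 starts row 3. P = [[1, 2, 3, 4], [5], [6]].
Insert 7: appended to row 1. P = [[1, 2, 3, 4, 7], [5], [6]].

So P = [[1, 2, 3, 4, 7], [5], [6]].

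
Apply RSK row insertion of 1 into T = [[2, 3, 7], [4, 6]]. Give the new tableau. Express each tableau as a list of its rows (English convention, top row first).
In row 1, 1 replaces 2 (the leftmost entry greater than 1); 2 is bumped to row 2. In row 2, 2 replaces 4 (the leftmost entry greater than 2); 4 is bumped to row 3. 4 starts a new row 3. The new tableau is [[1, 3, 7], [2, 6], [4]].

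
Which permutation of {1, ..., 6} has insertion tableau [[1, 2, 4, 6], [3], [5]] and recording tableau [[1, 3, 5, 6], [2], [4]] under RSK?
Reverse the RSK construction: for i from n down to 1, find the cell of Q containing i, remove the entry at that cell from P, and reverse-bump it up through P; the value ejected from row 1 is w(i).

Step i=6: Q has 6 at row 1, column 4; remove that cell from P, ejecting 6. So w(6) = 6. P is now [[1, 2, 4], [3], [5]].
Step i=5: Q has 5 at row 1, column 3; remove that cell from P, ejecting 4. So w(5) = 4. P is now [[1, 2], [3], [5]].
Step i=4: Q has 4 at row 3, column 1; remove 5 from row 3 of P and reverse-bump: 5 enters row 2 and ejects 3; 3 enters row 1 and ejects 2. So w(4) = 2. P is now [[1, 3], [5]].
Step i=3: Q has 3 at row 1, column 2; remove that cell from P, ejecting 3. So w(3) = 3. P is now [[1], [5]].
Step i=2: Q has 2 at row 2, column 1; remove 5 from row 2 of P and reverse-bump: 5 enters row 1 and ejects 1. So w(2) = 1. P is now [[5]].
Step i=1: Q has 1 at row 1, column 1; remove that cell from P, ejecting 5. So w(1) = 5. P is now [].

So w = 5 1 3 2 4 6.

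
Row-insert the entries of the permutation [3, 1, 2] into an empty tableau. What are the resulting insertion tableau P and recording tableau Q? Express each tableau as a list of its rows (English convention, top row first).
Insert each entry of the permutation into P by Schensted row insertion, recording in Q the position of each new cell.

After inserting 3: P = [[3]].
After inserting 1: P = [[1], [3]].
After inserting 2: P = [[1, 2], [3]].

So P = [[1, 2], [3]], Q = [[1, 3], [2]].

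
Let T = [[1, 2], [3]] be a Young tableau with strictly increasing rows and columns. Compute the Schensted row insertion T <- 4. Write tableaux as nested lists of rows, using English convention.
[[1, 2, 4], [3]]

4 is larger than every entry of row 1, so it is appended to row 1. The new tableau is [[1, 2, 4], [3]].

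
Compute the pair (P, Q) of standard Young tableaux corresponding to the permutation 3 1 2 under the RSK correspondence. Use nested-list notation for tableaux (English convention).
Insert each entry of the permutation into P by Schensted row insertion, recording in Q the position of each new cell.

Insert 3: appended to row 1. P = [[3]].
Insert 1: 1 bumps 3 from row 1; 3 starts row 2. P = [[1], [3]].
Insert 2: appended to row 1. P = [[1, 2], [3]].

So P = [[1, 2], [3]], Q = [[1, 3], [2]].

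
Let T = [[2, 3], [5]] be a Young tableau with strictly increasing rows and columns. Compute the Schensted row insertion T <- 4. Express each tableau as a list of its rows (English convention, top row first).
4 is larger than every entry of row 1, so it is appended to row 1. The new tableau is [[2, 3, 4], [5]].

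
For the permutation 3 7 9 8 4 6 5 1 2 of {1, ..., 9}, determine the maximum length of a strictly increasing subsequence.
3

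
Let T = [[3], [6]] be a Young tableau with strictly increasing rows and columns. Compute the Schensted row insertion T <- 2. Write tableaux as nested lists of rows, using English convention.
In row 1, 2 replaces 3 (the leftmost entry greater than 2); 3 is bumped to row 2. In row 2, 3 replaces 6 (the leftmost entry greater than 3); 6 is bumped to row 3. 6 starts a new row 3. The new tableau is [[2], [3], [6]].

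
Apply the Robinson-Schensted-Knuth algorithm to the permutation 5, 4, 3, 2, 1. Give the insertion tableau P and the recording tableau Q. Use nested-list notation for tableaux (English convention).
Insert each entry of the permutation into P by Schensted row insertion, recording in Q the position of each new cell.

After inserting 5: P = [[5]].
After inserting 4: P = [[4], [5]].
After inserting 3: P = [[3], [4], [5]].
After inserting 2: P = [[2], [3], [4], [5]].
After inserting 1: P = [[1], [2], [3], [4], [5]].

So P = [[1], [2], [3], [4], [5]], Q = [[1], [2], [3], [4], [5]].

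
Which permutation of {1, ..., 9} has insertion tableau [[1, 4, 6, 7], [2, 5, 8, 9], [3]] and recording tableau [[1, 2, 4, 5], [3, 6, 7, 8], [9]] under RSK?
Reverse the RSK construction: for i from n down to 1, find the cell of Q containing i, remove the entry at that cell from P, and reverse-bump it up through P; the value ejected from row 1 is w(i).

Step i=9: Q has 9 at row 3, column 1; remove 3 from row 3 of P and reverse-bump: 3 enters row 2 and ejects 2; 2 enters row 1 and ejects 1. So w(9) = 1. P is now [[2, 4, 6, 7], [3, 5, 8, 9]].
Step i=8: Q has 8 at row 2, column 4; remove 9 from row 2 of P and reverse-bump: 9 enters row 1 and ejects 7. So w(8) = 7. P is now [[2, 4, 6, 9], [3, 5, 8]].
Step i=7: Q has 7 at row 2, column 3; remove 8 from row 2 of P and reverse-bump: 8 enters row 1 and ejects 6. So w(7) = 6. P is now [[2, 4, 8, 9], [3, 5]].
Step i=6: Q has 6 at row 2, column 2; remove 5 from row 2 of P and reverse-bump: 5 enters row 1 and ejects 4. So w(6) = 4. P is now [[2, 5, 8, 9], [3]].
Step i=5: Q has 5 at row 1, column 4; remove that cell from P, ejecting 9. So w(5) = 9. P is now [[2, 5, 8], [3]].
Step i=4: Q has 4 at row 1, column 3; remove that cell from P, ejecting 8. So w(4) = 8. P is now [[2, 5], [3]].
Step i=3: Q has 3 at row 2, column 1; remove 3 from row 2 of P and reverse-bump: 3 enters row 1 and ejects 2. So w(3) = 2. P is now [[3, 5]].
Step i=2: Q has 2 at row 1, column 2; remove that cell from P, ejecting 5. So w(2) = 5. P is now [[3]].
Step i=1: Q has 1 at row 1, column 1; remove that cell from P, ejecting 3. So w(1) = 3. P is now [].

So w = 3 5 2 8 9 4 6 7 1.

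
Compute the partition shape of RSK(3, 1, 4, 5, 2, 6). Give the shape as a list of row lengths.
Row-insert each entry into an empty tableau.

After inserting 3: P = [[3]].
After inserting 1: P = [[1], [3]].
After inserting 4: P = [[1, 4], [3]].
After inserting 5: P = [[1, 4, 5], [3]].
After inserting 2: P = [[1, 2, 5], [3, 4]].
After inserting 6: P = [[1, 2, 5, 6], [3, 4]].

The final insertion tableau P = [[1, 2, 5, 6], [3, 4]] has shape [4, 2].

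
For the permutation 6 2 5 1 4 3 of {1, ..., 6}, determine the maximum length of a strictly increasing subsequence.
2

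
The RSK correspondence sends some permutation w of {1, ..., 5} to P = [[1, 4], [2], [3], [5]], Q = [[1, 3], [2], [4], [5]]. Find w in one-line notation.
5 3 4 2 1

Reverse the RSK construction: for i from n down to 1, find the cell of Q containing i, remove the entry at that cell from P, and reverse-bump it up through P; the value ejected from row 1 is w(i).

Step i=5: Q has 5 at row 4, column 1; remove 5 from row 4 of P and reverse-bump: 5 enters row 3 and ejects 3; 3 enters row 2 and ejects 2; 2 enters row 1 and ejects 1. So w(5) = 1. P is now [[2, 4], [3], [5]].
Step i=4: Q has 4 at row 3, column 1; remove 5 from row 3 of P and reverse-bump: 5 enters row 2 and ejects 3; 3 enters row 1 and ejects 2. So w(4) = 2. P is now [[3, 4], [5]].
Step i=3: Q has 3 at row 1, column 2; remove that cell from P, ejecting 4. So w(3) = 4. P is now [[3], [5]].
Step i=2: Q has 2 at row 2, column 1; remove 5 from row 2 of P and reverse-bump: 5 enters row 1 and ejects 3. So w(2) = 3. P is now [[5]].
Step i=1: Q has 1 at row 1, column 1; remove that cell from P, ejecting 5. So w(1) = 5. P is now [].

So w = 5 3 4 2 1.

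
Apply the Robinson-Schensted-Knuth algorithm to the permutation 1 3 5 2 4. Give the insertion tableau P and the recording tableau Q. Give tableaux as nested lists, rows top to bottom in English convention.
P = [[1, 2, 4], [3, 5]], Q = [[1, 2, 3], [4, 5]]

Insert each entry of the permutation into P by Schensted row insertion, recording in Q the position of each new cell.

Insert 1: appended to row 1. P = [[1]], Q = [[1]].
Insert 3: appended to row 1. P = [[1, 3]], Q = [[1, 2]].
Insert 5: appended to row 1. P = [[1, 3, 5]], Q = [[1, 2, 3]].
Insert 2: 2 bumps 3 from row 1; 3 starts row 2. P = [[1, 2, 5], [3]], Q = [[1, 2, 3], [4]].
Insert 4: 4 bumps 5 from row 1; 5 appends to row 2. P = [[1, 2, 4], [3, 5]], Q = [[1, 2, 3], [4, 5]].

So P = [[1, 2, 4], [3, 5]], Q = [[1, 2, 3], [4, 5]].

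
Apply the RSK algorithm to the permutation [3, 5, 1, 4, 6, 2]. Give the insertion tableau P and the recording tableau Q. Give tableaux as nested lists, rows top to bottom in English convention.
P = [[1, 2, 6], [3, 4], [5]], Q = [[1, 2, 5], [3, 4], [6]]

Insert each entry of the permutation into P by Schensted row insertion, recording in Q the position of each new cell.

Insert 3: appended to row 1. P = [[3]].
Insert 5: appended to row 1. P = [[3, 5]].
Insert 1: 1 bumps 3 from row 1; 3 starts row 2. P = [[1, 5], [3]].
Insert 4: 4 bumps 5 from row 1; 5 appends to row 2. P = [[1, 4], [3, 5]].
Insert 6: appended to row 1. P = [[1, 4, 6], [3, 5]].
Insert 2: 2 bumps 4 from row 1; 4 bumps 5 from row 2; 5 starts row 3. P = [[1, 2, 6], [3, 4], [5]].

So P = [[1, 2, 6], [3, 4], [5]], Q = [[1, 2, 5], [3, 4], [6]].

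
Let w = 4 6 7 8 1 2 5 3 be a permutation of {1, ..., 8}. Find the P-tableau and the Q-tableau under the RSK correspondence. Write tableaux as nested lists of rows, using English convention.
P = [[1, 2, 3, 8], [4, 5, 7], [6]], Q = [[1, 2, 3, 4], [5, 6, 7], [8]]

Insert each entry of the permutation into P by Schensted row insertion, recording in Q the position of each new cell.

Insert 4: appended to row 1. P = [[4]], Q = [[1]].
Insert 6: appended to row 1. P = [[4, 6]], Q = [[1, 2]].
Insert 7: appended to row 1. P = [[4, 6, 7]], Q = [[1, 2, 3]].
Insert 8: appended to row 1. P = [[4, 6, 7, 8]], Q = [[1, 2, 3, 4]].
Insert 1: 1 bumps 4 from row 1; 4 starts row 2. P = [[1, 6, 7, 8], [4]], Q = [[1, 2, 3, 4], [5]].
Insert 2: 2 bumps 6 from row 1; 6 appends to row 2. P = [[1, 2, 7, 8], [4, 6]], Q = [[1, 2, 3, 4], [5, 6]].
Insert 5: 5 bumps 7 from row 1; 7 appends to row 2. P = [[1, 2, 5, 8], [4, 6, 7]], Q = [[1, 2, 3, 4], [5, 6, 7]].
Insert 3: 3 bumps 5 from row 1; 5 bumps 6 from row 2; 6 starts row 3. P = [[1, 2, 3, 8], [4, 5, 7], [6]], Q = [[1, 2, 3, 4], [5, 6, 7], [8]].

So P = [[1, 2, 3, 8], [4, 5, 7], [6]], Q = [[1, 2, 3, 4], [5, 6, 7], [8]].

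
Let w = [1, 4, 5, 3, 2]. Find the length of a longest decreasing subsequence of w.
3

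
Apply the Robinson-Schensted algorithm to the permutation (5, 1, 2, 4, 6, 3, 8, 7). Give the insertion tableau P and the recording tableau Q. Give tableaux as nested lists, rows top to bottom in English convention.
Insert each entry of the permutation into P by Schensted row insertion, recording in Q the position of each new cell.

Insert 5: appended to row 1. P = [[5]].
Insert 1: 1 bumps 5 from row 1; 5 starts row 2. P = [[1], [5]].
Insert 2: appended to row 1. P = [[1, 2], [5]].
Insert 4: appended to row 1. P = [[1, 2, 4], [5]].
Insert 6: appended to row 1. P = [[1, 2, 4, 6], [5]].
Insert 3: 3 bumps 4 from row 1; 4 bumps 5 from row 2; 5 starts row 3. P = [[1, 2, 3, 6], [4], [5]].
Insert 8: appended to row 1. P = [[1, 2, 3, 6, 8], [4], [5]].
Insert 7: 7 bumps 8 from row 1; 8 appends to row 2. P = [[1, 2, 3, 6, 7], [4, 8], [5]].

So P = [[1, 2, 3, 6, 7], [4, 8], [5]], Q = [[1, 3, 4, 5, 7], [2, 8], [6]].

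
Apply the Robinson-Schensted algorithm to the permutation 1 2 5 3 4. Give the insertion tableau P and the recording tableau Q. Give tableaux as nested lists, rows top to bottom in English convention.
P = [[1, 2, 3, 4], [5]], Q = [[1, 2, 3, 5], [4]]

Insert each entry of the permutation into P by Schensted row insertion, recording in Q the position of each new cell.

Insert 1: appended to row 1. P = [[1]], Q = [[1]].
Insert 2: appended to row 1. P = [[1, 2]], Q = [[1, 2]].
Insert 5: appended to row 1. P = [[1, 2, 5]], Q = [[1, 2, 3]].
Insert 3: 3 bumps 5 from row 1; 5 starts row 2. P = [[1, 2, 3], [5]], Q = [[1, 2, 3], [4]].
Insert 4: appended to row 1. P = [[1, 2, 3, 4], [5]], Q = [[1, 2, 3, 5], [4]].

So P = [[1, 2, 3, 4], [5]], Q = [[1, 2, 3, 5], [4]].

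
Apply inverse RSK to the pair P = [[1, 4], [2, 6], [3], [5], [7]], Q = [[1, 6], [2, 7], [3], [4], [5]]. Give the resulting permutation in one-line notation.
Reverse the RSK construction: for i from n down to 1, find the cell of Q containing i, remove the entry at that cell from P, and reverse-bump it up through P; the value ejected from row 1 is w(i).

Step i=7: Q has 7 at row 2, column 2; remove 6 from row 2 of P and reverse-bump: 6 enters row 1 and ejects 4. So w(7) = 4. P is now [[1, 6], [2], [3], [5], [7]].
Step i=6: Q has 6 at row 1, column 2; remove that cell from P, ejecting 6. So w(6) = 6. P is now [[1], [2], [3], [5], [7]].
Step i=5: Q has 5 at row 5, column 1; remove 7 from row 5 of P and reverse-bump: 7 enters row 4 and ejects 5; 5 enters row 3 and ejects 3; 3 enters row 2 and ejects 2; 2 enters row 1 and ejects 1. So w(5) = 1. P is now [[2], [3], [5], [7]].
Step i=4: Q has 4 at row 4, column 1; remove 7 from row 4 of P and reverse-bump: 7 enters row 3 and ejects 5; 5 enters row 2 and ejects 3; 3 enters row 1 and ejects 2. So w(4) = 2. P is now [[3], [5], [7]].
Step i=3: Q has 3 at row 3, column 1; remove 7 from row 3 of P and reverse-bump: 7 enters row 2 and ejects 5; 5 enters row 1 and ejects 3. So w(3) = 3. P is now [[5], [7]].
Step i=2: Q has 2 at row 2, column 1; remove 7 from row 2 of P and reverse-bump: 7 enters row 1 and ejects 5. So w(2) = 5. P is now [[7]].
Step i=1: Q has 1 at row 1, column 1; remove that cell from P, ejecting 7. So w(1) = 7. P is now [].

So w = 7 5 3 2 1 6 4.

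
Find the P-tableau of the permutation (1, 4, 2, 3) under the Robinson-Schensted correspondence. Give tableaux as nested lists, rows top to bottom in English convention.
Insert 1: appended to row 1. P = [[1]].
Insert 4: appended to row 1. P = [[1, 4]].
Insert 2: 2 bumps 4 from row 1; 4 starts row 2. P = [[1, 2], [4]].
Insert 3: appended to row 1. P = [[1, 2, 3], [4]].

So P = [[1, 2, 3], [4]].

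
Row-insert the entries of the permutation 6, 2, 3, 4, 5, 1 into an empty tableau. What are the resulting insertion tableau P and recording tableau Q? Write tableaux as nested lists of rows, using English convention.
Insert each entry of the permutation into P by Schensted row insertion, recording in Q the position of each new cell.

Insert 6: appended to row 1. P = [[6]], Q = [[1]].
Insert 2: 2 bumps 6 from row 1; 6 starts row 2. P = [[2], [6]], Q = [[1], [2]].
Insert 3: appended to row 1. P = [[2, 3], [6]], Q = [[1, 3], [2]].
Insert 4: appended to row 1. P = [[2, 3, 4], [6]], Q = [[1, 3, 4], [2]].
Insert 5: appended to row 1. P = [[2, 3, 4, 5], [6]], Q = [[1, 3, 4, 5], [2]].
Insert 1: 1 bumps 2 from row 1; 2 bumps 6 from row 2; 6 starts row 3. P = [[1, 3, 4, 5], [2], [6]], Q = [[1, 3, 4, 5], [2], [6]].

So P = [[1, 3, 4, 5], [2], [6]], Q = [[1, 3, 4, 5], [2], [6]].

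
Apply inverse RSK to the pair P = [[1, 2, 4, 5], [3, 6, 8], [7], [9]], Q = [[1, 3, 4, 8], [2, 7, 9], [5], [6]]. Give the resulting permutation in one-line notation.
9 1 3 7 6 2 4 8 5

Reverse the RSK construction: for i from n down to 1, find the cell of Q containing i, remove the entry at that cell from P, and reverse-bump it up through P; the value ejected from row 1 is w(i).

Step i=9: Q has 9 at row 2, column 3; remove 8 from row 2 of P and reverse-bump: 8 enters row 1 and ejects 5. So w(9) = 5. P is now [[1, 2, 4, 8], [3, 6], [7], [9]].
Step i=8: Q has 8 at row 1, column 4; remove that cell from P, ejecting 8. So w(8) = 8. P is now [[1, 2, 4], [3, 6], [7], [9]].
Step i=7: Q has 7 at row 2, column 2; remove 6 from row 2 of P and reverse-bump: 6 enters row 1 and ejects 4. So w(7) = 4. P is now [[1, 2, 6], [3], [7], [9]].
Step i=6: Q has 6 at row 4, column 1; remove 9 from row 4 of P and reverse-bump: 9 enters row 3 and ejects 7; 7 enters row 2 and ejects 3; 3 enters row 1 and ejects 2. So w(6) = 2. P is now [[1, 3, 6], [7], [9]].
Step i=5: Q has 5 at row 3, column 1; remove 9 from row 3 of P and reverse-bump: 9 enters row 2 and ejects 7; 7 enters row 1 and ejects 6. So w(5) = 6. P is now [[1, 3, 7], [9]].
Step i=4: Q has 4 at row 1, column 3; remove that cell from P, ejecting 7. So w(4) = 7. P is now [[1, 3], [9]].
Step i=3: Q has 3 at row 1, column 2; remove that cell from P, ejecting 3. So w(3) = 3. P is now [[1], [9]].
Step i=2: Q has 2 at row 2, column 1; remove 9 from row 2 of P and reverse-bump: 9 enters row 1 and ejects 1. So w(2) = 1. P is now [[9]].
Step i=1: Q has 1 at row 1, column 1; remove that cell from P, ejecting 9. So w(1) = 9. P is now [].

So w = 9 1 3 7 6 2 4 8 5.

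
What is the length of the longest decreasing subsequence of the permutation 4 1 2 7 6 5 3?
4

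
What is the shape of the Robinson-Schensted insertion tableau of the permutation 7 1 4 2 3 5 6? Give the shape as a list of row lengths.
[5, 1, 1]

Row-insert each entry into an empty tableau.

After inserting 7: P = [[7]].
After inserting 1: P = [[1], [7]].
After inserting 4: P = [[1, 4], [7]].
After inserting 2: P = [[1, 2], [4], [7]].
After inserting 3: P = [[1, 2, 3], [4], [7]].
After inserting 5: P = [[1, 2, 3, 5], [4], [7]].
After inserting 6: P = [[1, 2, 3, 5, 6], [4], [7]].

The final insertion tableau P = [[1, 2, 3, 5, 6], [4], [7]] has shape [5, 1, 1].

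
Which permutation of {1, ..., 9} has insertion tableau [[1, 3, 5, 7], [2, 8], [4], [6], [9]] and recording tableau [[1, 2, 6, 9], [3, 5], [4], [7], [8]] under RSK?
Reverse the RSK construction: for i from n down to 1, find the cell of Q containing i, remove the entry at that cell from P, and reverse-bump it up through P; the value ejected from row 1 is w(i).

Step i=9: Q has 9 at row 1, column 4; remove that cell from P, ejecting 7. So w(9) = 7. P is now [[1, 3, 5], [2, 8], [4], [6], [9]].
Step i=8: Q has 8 at row 5, column 1; remove 9 from row 5 of P and reverse-bump: 9 enters row 4 and ejects 6; 6 enters row 3 and ejects 4; 4 enters row 2 and ejects 2; 2 enters row 1 and ejects 1. So w(8) = 1. P is now [[2, 3, 5], [4, 8], [6], [9]].
Step i=7: Q has 7 at row 4, column 1; remove 9 from row 4 of P and reverse-bump: 9 enters row 3 and ejects 6; 6 enters row 2 and ejects 4; 4 enters row 1 and ejects 3. So w(7) = 3. P is now [[2, 4, 5], [6, 8], [9]].
Step i=6: Q has 6 at row 1, column 3; remove that cell from P, ejecting 5. So w(6) = 5. P is now [[2, 4], [6, 8], [9]].
Step i=5: Q has 5 at row 2, column 2; remove 8 from row 2 of P and reverse-bump: 8 enters row 1 and ejects 4. So w(5) = 4. P is now [[2, 8], [6], [9]].
Step i=4: Q has 4 at row 3, column 1; remove 9 from row 3 of P and reverse-bump: 9 enters row 2 and ejects 6; 6 enters row 1 and ejects 2. So w(4) = 2. P is now [[6, 8], [9]].
Step i=3: Q has 3 at row 2, column 1; remove 9 from row 2 of P and reverse-bump: 9 enters row 1 and ejects 8. So w(3) = 8. P is now [[6, 9]].
Step i=2: Q has 2 at row 1, column 2; remove that cell from P, ejecting 9. So w(2) = 9. P is now [[6]].
Step i=1: Q has 1 at row 1, column 1; remove that cell from P, ejecting 6. So w(1) = 6. P is now [].

So w = 6 9 8 2 4 5 3 1 7.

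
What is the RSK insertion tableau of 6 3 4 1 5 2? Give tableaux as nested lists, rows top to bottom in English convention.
Insert 6: appended to row 1. P = [[6]].
Insert 3: 3 bumps 6 from row 1; 6 starts row 2. P = [[3], [6]].
Insert 4: appended to row 1. P = [[3, 4], [6]].
Insert 1: 1 bumps 3 from row 1; 3 bumps 6 from row 2; 6 starts row 3. P = [[1, 4], [3], [6]].
Insert 5: appended to row 1. P = [[1, 4, 5], [3], [6]].
Insert 2: 2 bumps 4 from row 1; 4 appends to row 2. P = [[1, 2, 5], [3, 4], [6]].

So P = [[1, 2, 5], [3, 4], [6]].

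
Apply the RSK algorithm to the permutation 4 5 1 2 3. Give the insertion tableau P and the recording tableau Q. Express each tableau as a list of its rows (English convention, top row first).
Insert each entry of the permutation into P by Schensted row insertion, recording in Q the position of each new cell.

Insert 4: appended to row 1. P = [[4]].
Insert 5: appended to row 1. P = [[4, 5]].
Insert 1: 1 bumps 4 from row 1; 4 starts row 2. P = [[1, 5], [4]].
Insert 2: 2 bumps 5 from row 1; 5 appends to row 2. P = [[1, 2], [4, 5]].
Insert 3: appended to row 1. P = [[1, 2, 3], [4, 5]].

So P = [[1, 2, 3], [4, 5]], Q = [[1, 2, 5], [3, 4]].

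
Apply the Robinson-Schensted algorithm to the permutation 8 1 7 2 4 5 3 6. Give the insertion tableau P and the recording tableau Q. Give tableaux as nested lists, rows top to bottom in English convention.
P = [[1, 2, 3, 5, 6], [4], [7], [8]], Q = [[1, 3, 5, 6, 8], [2], [4], [7]]

Insert each entry of the permutation into P by Schensted row insertion, recording in Q the position of each new cell.

Insert 8: appended to row 1. P = [[8]].
Insert 1: 1 bumps 8 from row 1; 8 starts row 2. P = [[1], [8]].
Insert 7: appended to row 1. P = [[1, 7], [8]].
Insert 2: 2 bumps 7 from row 1; 7 bumps 8 from row 2; 8 starts row 3. P = [[1, 2], [7], [8]].
Insert 4: appended to row 1. P = [[1, 2, 4], [7], [8]].
Insert 5: appended to row 1. P = [[1, 2, 4, 5], [7], [8]].
Insert 3: 3 bumps 4 from row 1; 4 bumps 7 from row 2; 7 bumps 8 from row 3; 8 starts row 4. P = [[1, 2, 3, 5], [4], [7], [8]].
Insert 6: appended to row 1. P = [[1, 2, 3, 5, 6], [4], [7], [8]].

So P = [[1, 2, 3, 5, 6], [4], [7], [8]], Q = [[1, 3, 5, 6, 8], [2], [4], [7]].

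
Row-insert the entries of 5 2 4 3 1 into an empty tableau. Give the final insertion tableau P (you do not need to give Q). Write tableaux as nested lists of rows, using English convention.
Insert 5: appended to row 1. P = [[5]].
Insert 2: 2 bumps 5 from row 1; 5 starts row 2. P = [[2], [5]].
Insert 4: appended to row 1. P = [[2, 4], [5]].
Insert 3: 3 bumps 4 from row 1; 4 bumps 5 from row 2; 5 starts row 3. P = [[2, 3], [4], [5]].
Insert 1: 1 bumps 2 from row 1; 2 bumps 4 from row 2; 4 bumps 5 from row 3; 5 starts row 4. P = [[1, 3], [2], [4], [5]].

So P = [[1, 3], [2], [4], [5]].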